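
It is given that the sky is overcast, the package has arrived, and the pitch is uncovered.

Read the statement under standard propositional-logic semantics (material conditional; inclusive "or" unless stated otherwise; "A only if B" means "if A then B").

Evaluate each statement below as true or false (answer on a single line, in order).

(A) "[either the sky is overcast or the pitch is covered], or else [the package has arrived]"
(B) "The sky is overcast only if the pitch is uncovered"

(A) T; (B) T

Let U = "the sky is overcast" (True), M = "the pitch is covered" (False), V = "the package has arrived" (True).

(A): Parsed as (U or M) or V

U or M = True or False = True
(U or M) or V = True or True = True
So (A) is true.

(B): In symbols: U -> not M

not M = not False = True
U -> not M = True -> True = True
So (B) is true.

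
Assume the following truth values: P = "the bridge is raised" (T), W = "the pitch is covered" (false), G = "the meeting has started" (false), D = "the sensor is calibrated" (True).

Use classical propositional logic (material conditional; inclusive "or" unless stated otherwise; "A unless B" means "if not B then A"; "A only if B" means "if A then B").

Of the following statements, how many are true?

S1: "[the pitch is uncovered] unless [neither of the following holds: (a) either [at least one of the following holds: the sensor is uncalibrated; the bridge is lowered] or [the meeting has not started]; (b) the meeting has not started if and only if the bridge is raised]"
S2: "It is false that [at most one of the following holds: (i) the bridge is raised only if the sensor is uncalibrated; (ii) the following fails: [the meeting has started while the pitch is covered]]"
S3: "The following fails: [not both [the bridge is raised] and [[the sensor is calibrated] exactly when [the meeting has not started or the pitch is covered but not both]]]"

S1: In symbols: not W or (((not D or not P) or not G) nor (not G iff P))

not W = not False = True
not D = not True = False
not P = not True = False
not D or not P = False or False = False
not G = not False = True
(not D or not P) or not G = False or True = True
not G = not False = True
not G iff P = True iff True = True
((not D or not P) or not G) nor (not G iff P) = True nor True = False
not W or (((not D or not P) or not G) nor (not G iff P)) = True or False = True
Hence S1 is true.

S2: In symbols: not ((P -> not D) nand not (G and W))

not D = not True = False
P -> not D = True -> False = False
G and W = False and False = False
not (G and W) = not False = True
(P -> not D) nand not (G and W) = False nand True = True
not ((P -> not D) nand not (G and W)) = not True = False
Thus S2 is false.

S3: This is not (P nand (D iff (not G xor W))).

not G = not False = True
not G xor W = True xor False = True
D iff (not G xor W) = True iff True = True
P nand (D iff (not G xor W)) = True nand True = False
not (P nand (D iff (not G xor W))) = not False = True
Hence S3 is true.

True statements: 2 (S1, S3).

2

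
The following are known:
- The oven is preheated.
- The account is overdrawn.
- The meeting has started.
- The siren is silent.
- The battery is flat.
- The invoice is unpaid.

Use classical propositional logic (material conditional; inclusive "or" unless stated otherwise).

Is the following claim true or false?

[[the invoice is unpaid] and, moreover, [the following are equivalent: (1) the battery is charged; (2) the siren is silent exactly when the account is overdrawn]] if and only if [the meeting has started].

False.

Let V = "the invoice is paid" (F), U = "the battery is charged" (F), S = "the siren is sounding" (F), Q = "the account is overdrawn" (T), R = "the meeting has started" (T).
Parsed as (¬V ∧ (U ↔ (¬S ↔ Q))) ↔ R

¬V = ¬F = T
¬S = ¬F = T
¬S ↔ Q = T ↔ T = T
U ↔ (¬S ↔ Q) = F ↔ T = F
¬V ∧ (U ↔ (¬S ↔ Q)) = T ∧ F = F
(¬V ∧ (U ↔ (¬S ↔ Q))) ↔ R = F ↔ T = F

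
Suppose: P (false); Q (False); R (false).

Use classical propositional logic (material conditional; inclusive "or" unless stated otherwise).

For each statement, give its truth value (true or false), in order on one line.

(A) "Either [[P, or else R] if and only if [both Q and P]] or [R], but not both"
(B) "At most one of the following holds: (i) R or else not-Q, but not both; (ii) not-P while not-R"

(A) T / (B) F

(A): This is ((P | R) <-> (Q & P)) xor R.

P | R = F | F = F
Q & P = F & F = F
(P | R) <-> (Q & P) = F <-> F = T
((P | R) <-> (Q & P)) xor R = T xor F = T
Hence (A) is true.

(B): In symbols: (R xor ~Q) nand (~P & ~R)

~Q = ~F = T
R xor ~Q = F xor T = T
~P = ~F = T
~R = ~F = T
~P & ~R = T & T = T
(R xor ~Q) nand (~P & ~R) = T nand T = F
So (B) is false.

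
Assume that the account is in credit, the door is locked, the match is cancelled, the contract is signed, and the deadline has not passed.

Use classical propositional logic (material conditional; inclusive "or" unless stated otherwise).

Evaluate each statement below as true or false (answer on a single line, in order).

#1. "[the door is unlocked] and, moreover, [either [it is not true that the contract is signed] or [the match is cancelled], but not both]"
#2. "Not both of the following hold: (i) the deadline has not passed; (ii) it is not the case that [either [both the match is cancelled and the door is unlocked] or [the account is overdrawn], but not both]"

Let P = "the door is locked" (T), L = "the contract is signed" (T), R = "the match is cancelled" (T), H = "the deadline has passed" (F), Q = "the account is overdrawn" (F).

#1: This is ~P & (~L xor R).

~P = ~T = F
~L = ~T = F
~L xor R = F xor T = T
~P & (~L xor R) = F & T = F
Hence #1 is false.

#2: Formalization: ~H nand ~((R & ~P) xor Q)

~H = ~F = T
~P = ~T = F
R & ~P = T & F = F
(R & ~P) xor Q = F xor F = F
~((R & ~P) xor Q) = ~F = T
~H nand ~((R & ~P) xor Q) = T nand T = F
Hence #2 is false.

#1 False / #2 False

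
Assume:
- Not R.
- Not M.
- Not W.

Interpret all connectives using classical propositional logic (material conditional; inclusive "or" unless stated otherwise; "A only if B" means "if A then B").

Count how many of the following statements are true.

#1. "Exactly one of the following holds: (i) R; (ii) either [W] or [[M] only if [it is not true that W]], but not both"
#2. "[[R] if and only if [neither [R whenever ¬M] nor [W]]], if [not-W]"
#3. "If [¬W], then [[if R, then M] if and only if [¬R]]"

2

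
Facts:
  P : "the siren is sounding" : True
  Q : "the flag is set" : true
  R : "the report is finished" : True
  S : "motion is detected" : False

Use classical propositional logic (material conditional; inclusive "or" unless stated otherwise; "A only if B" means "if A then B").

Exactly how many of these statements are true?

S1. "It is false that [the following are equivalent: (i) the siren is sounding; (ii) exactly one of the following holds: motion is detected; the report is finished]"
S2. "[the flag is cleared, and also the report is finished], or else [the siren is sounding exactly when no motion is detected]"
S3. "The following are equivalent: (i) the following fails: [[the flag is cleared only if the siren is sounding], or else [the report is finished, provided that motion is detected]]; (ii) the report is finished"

S1: Formalization: not (P iff (S xor R))

S xor R = False xor True = True
P iff (S xor R) = True iff True = True
not (P iff (S xor R)) = not True = False
Thus S1 is false.

S2: This is (not Q and R) or (P iff not S).

not Q = not True = False
not Q and R = False and True = False
not S = not False = True
P iff not S = True iff True = True
(not Q and R) or (P iff not S) = False or True = True
So S2 is true.

S3: This is not ((not Q -> P) or (S -> R)) iff R.

not Q = not True = False
not Q -> P = False -> True = True
S -> R = False -> True = True
(not Q -> P) or (S -> R) = True or True = True
not ((not Q -> P) or (S -> R)) = not True = False
not ((not Q -> P) or (S -> R)) iff R = False iff True = False
Thus S3 is false.

True statements: 1.

1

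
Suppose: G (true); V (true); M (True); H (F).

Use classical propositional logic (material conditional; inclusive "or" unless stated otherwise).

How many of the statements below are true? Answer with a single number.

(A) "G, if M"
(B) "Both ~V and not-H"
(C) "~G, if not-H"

(A): In symbols: M -> G

M -> G = True -> True = True
So (A) is true.

(B): Formalization: not V and not H

not V = not True = False
not H = not False = True
not V and not H = False and True = False
So (B) is false.

(C): Formalization: not H -> not G

not H = not False = True
not G = not True = False
not H -> not G = True -> False = False
Hence (C) is false.

Count: 1.

1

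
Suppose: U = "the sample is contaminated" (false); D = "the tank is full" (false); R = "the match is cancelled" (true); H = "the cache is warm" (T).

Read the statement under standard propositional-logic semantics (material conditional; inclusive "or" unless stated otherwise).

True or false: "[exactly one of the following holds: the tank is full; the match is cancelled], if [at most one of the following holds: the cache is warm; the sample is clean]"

true

Values: H=T, U=F, D=F, R=T.
Formalization: (H nand ~U) -> (D xor R)

~U = ~F = T
H nand ~U = T nand T = F
D xor R = F xor T = T
(H nand ~U) -> (D xor R) = F -> T = T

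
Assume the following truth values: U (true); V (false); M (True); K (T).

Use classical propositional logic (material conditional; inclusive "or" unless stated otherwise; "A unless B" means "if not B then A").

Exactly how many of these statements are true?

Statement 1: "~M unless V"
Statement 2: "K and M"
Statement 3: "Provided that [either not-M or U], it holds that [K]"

2

Statement 1: This is ¬M ∨ V.

¬M = ¬T = F
¬M ∨ V = F ∨ F = F
Hence Statement 1 is false.

Statement 2: In symbols: K ∧ M

K ∧ M = T ∧ T = T
Hence Statement 2 is true.

Statement 3: Formalization: (¬M ∨ U) → K

¬M = ¬T = F
¬M ∨ U = F ∨ T = T
(¬M ∨ U) → K = T → T = T
Thus Statement 3 is true.

Count: 2.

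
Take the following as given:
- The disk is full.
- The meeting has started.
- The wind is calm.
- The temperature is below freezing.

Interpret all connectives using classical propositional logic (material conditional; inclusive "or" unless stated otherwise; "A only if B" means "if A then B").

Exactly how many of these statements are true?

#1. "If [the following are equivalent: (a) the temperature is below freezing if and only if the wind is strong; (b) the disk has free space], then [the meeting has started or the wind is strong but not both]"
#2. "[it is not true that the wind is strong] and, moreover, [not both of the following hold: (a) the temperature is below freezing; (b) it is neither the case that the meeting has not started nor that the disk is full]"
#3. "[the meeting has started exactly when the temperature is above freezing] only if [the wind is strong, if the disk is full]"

3

Let L = "the temperature is below freezing" (T), P = "the wind is strong" (F), W = "the disk is full" (T), V = "the meeting has started" (T).

#1: Parsed as ((L ↔ P) ↔ ¬W) → (V ⊕ P)

L ↔ P = T ↔ F = F
¬W = ¬T = F
(L ↔ P) ↔ ¬W = F ↔ F = T
V ⊕ P = T ⊕ F = T
((L ↔ P) ↔ ¬W) → (V ⊕ P) = T → T = T
Thus #1 is true.

#2: This is ¬P ∧ (L ↑ (¬V ↓ W)).

¬P = ¬F = T
¬V = ¬T = F
¬V ↓ W = F ↓ T = F
L ↑ (¬V ↓ W) = T ↑ F = T
¬P ∧ (L ↑ (¬V ↓ W)) = T ∧ T = T
So #2 is true.

#3: Parsed as (V ↔ ¬L) → (W → P)

¬L = ¬T = F
V ↔ ¬L = T ↔ F = F
W → P = T → F = F
(V ↔ ¬L) → (W → P) = F → F = T
Thus #3 is true.

3 of the 3 statements are true (#1, #2, #3).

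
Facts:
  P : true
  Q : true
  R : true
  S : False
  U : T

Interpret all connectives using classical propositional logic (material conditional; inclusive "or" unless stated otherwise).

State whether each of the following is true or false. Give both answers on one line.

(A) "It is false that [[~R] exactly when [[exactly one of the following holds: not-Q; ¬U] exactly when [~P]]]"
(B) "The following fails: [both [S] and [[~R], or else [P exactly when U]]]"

(A): Formalization: not (not R iff ((not Q xor not U) iff not P))

not R = not True = False
not Q = not True = False
not U = not True = False
not Q xor not U = False xor False = False
not P = not True = False
(not Q xor not U) iff not P = False iff False = True
not R iff ((not Q xor not U) iff not P) = False iff True = False
not (not R iff ((not Q xor not U) iff not P)) = not False = True
Thus (A) is true.

(B): Formalization: not (S and (not R or (P iff U)))

not R = not True = False
P iff U = True iff True = True
not R or (P iff U) = False or True = True
S and (not R or (P iff U)) = False and True = False
not (S and (not R or (P iff U))) = not False = True
Hence (B) is true.

(A) T; (B) T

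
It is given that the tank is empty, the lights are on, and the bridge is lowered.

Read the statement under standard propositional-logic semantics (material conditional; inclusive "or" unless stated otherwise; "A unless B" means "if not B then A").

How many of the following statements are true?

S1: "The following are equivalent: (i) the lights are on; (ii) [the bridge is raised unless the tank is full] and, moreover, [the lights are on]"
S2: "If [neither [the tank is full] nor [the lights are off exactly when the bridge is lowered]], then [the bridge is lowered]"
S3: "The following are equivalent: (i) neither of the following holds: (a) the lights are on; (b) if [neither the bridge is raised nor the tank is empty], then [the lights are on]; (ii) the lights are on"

Let Q = "the lights are on" (T), R = "the bridge is raised" (F), P = "the tank is full" (F).

S1: Parsed as Q ↔ ((R ∨ P) ∧ Q)

R ∨ P = F ∨ F = F
(R ∨ P) ∧ Q = F ∧ T = F
Q ↔ ((R ∨ P) ∧ Q) = T ↔ F = F
So S1 is false.

S2: In symbols: (P ↓ (¬Q ↔ ¬R)) → ¬R

¬Q = ¬T = F
¬R = ¬F = T
¬Q ↔ ¬R = F ↔ T = F
P ↓ (¬Q ↔ ¬R) = F ↓ F = T
¬R = ¬F = T
(P ↓ (¬Q ↔ ¬R)) → ¬R = T → T = T
So S2 is true.

S3: This is (Q ↓ ((R ↓ ¬P) → Q)) ↔ Q.

¬P = ¬F = T
R ↓ ¬P = F ↓ T = F
(R ↓ ¬P) → Q = F → T = T
Q ↓ ((R ↓ ¬P) → Q) = T ↓ T = F
(Q ↓ ((R ↓ ¬P) → Q)) ↔ Q = F ↔ T = F
So S3 is false.

1 of the 3 statements is true (S2).

1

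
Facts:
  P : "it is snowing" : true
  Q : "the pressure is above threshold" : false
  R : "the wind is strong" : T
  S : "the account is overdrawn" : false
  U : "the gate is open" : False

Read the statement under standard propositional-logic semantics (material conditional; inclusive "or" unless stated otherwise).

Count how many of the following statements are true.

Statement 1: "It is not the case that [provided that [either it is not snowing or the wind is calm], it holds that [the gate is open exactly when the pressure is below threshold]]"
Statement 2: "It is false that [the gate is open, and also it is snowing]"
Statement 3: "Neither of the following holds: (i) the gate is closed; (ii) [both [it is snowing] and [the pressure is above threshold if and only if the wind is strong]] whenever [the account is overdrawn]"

Statement 1: In symbols: ~((~P | ~R) -> (U <-> ~Q))

~P = ~T = F
~R = ~T = F
~P | ~R = F | F = F
~Q = ~F = T
U <-> ~Q = F <-> T = F
(~P | ~R) -> (U <-> ~Q) = F -> F = T
~((~P | ~R) -> (U <-> ~Q)) = ~T = F
So Statement 1 is false.

Statement 2: This is ~(U & P).

U & P = F & T = F
~(U & P) = ~F = T
So Statement 2 is true.

Statement 3: In symbols: ~U nor (S -> (P & (Q <-> R)))

~U = ~F = T
Q <-> R = F <-> T = F
P & (Q <-> R) = T & F = F
S -> (P & (Q <-> R)) = F -> F = T
~U nor (S -> (P & (Q <-> R))) = T nor T = F
So Statement 3 is false.

True statements: 1.

1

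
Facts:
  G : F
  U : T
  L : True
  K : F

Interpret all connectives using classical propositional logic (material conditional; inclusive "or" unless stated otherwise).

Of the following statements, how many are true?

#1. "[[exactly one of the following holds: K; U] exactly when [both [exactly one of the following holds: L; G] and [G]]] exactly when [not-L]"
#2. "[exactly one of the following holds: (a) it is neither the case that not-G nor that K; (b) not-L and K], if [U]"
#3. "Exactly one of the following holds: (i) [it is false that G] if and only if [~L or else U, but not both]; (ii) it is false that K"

1

#1: In symbols: ((K xor U) <-> ((L xor G) & G)) <-> ~L

K xor U = F xor T = T
L xor G = T xor F = T
(L xor G) & G = T & F = F
(K xor U) <-> ((L xor G) & G) = T <-> F = F
~L = ~T = F
((K xor U) <-> ((L xor G) & G)) <-> ~L = F <-> F = T
Thus #1 is true.

#2: Formalization: U -> ((~G nor K) xor (~L & K))

~G = ~F = T
~G nor K = T nor F = F
~L = ~T = F
~L & K = F & F = F
(~G nor K) xor (~L & K) = F xor F = F
U -> ((~G nor K) xor (~L & K)) = T -> F = F
So #2 is false.

#3: In symbols: (~G <-> (~L xor U)) xor ~K

~G = ~F = T
~L = ~T = F
~L xor U = F xor T = T
~G <-> (~L xor U) = T <-> T = T
~K = ~F = T
(~G <-> (~L xor U)) xor ~K = T xor T = F
So #3 is false.

1 of the 3 statements is true (#1).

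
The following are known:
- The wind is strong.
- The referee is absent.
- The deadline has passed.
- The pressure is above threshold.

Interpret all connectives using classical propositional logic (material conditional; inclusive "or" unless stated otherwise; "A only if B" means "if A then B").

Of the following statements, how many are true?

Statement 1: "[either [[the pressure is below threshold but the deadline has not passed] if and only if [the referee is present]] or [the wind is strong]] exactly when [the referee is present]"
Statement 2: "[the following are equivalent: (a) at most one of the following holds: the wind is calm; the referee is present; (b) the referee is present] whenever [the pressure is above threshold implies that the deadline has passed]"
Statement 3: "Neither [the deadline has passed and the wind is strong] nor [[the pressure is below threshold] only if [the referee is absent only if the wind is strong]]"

0

Let S = "the pressure is above threshold" (True), R = "the deadline has passed" (True), Q = "the referee is present" (False), P = "the wind is strong" (True).

Statement 1: This is (((not S and not R) iff Q) or P) iff Q.

not S = not True = False
not R = not True = False
not S and not R = False and False = False
(not S and not R) iff Q = False iff False = True
((not S and not R) iff Q) or P = True or True = True
(((not S and not R) iff Q) or P) iff Q = True iff False = False
So Statement 1 is false.

Statement 2: Parsed as (S -> R) -> ((not P nand Q) iff Q)

S -> R = True -> True = True
not P = not True = False
not P nand Q = False nand False = True
(not P nand Q) iff Q = True iff False = False
(S -> R) -> ((not P nand Q) iff Q) = True -> False = False
So Statement 2 is false.

Statement 3: Parsed as (R and P) nor (not S -> (not Q -> P))

R and P = True and True = True
not S = not True = False
not Q = not False = True
not Q -> P = True -> True = True
not S -> (not Q -> P) = False -> True = True
(R and P) nor (not S -> (not Q -> P)) = True nor True = False
Hence Statement 3 is false.

Count: 0.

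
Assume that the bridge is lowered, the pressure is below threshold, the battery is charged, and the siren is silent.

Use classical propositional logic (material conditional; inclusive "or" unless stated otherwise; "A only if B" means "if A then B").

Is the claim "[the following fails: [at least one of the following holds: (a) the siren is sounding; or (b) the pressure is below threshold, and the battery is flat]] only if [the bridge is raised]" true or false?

Let S = "the siren is sounding" (False), Q = "the pressure is above threshold" (False), R = "the battery is charged" (True), P = "the bridge is raised" (False).
Formalization: not (S or (not Q and not R)) -> P

not Q = not False = True
not R = not True = False
not Q and not R = True and False = False
S or (not Q and not R) = False or False = False
not (S or (not Q and not R)) = not False = True
not (S or (not Q and not R)) -> P = True -> False = False

False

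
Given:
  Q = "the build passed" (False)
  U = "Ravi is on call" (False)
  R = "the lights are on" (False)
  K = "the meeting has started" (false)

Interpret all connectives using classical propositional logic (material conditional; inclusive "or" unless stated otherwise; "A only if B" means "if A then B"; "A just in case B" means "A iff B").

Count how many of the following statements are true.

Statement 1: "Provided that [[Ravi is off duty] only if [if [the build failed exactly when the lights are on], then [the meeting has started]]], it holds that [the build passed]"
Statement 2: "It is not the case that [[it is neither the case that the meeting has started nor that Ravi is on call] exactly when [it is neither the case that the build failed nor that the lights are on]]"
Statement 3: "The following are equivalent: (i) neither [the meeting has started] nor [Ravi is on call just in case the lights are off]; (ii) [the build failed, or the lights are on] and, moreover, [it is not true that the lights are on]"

2

Statement 1: This is (¬U → ((¬Q ↔ R) → K)) → Q.

¬U = ¬F = T
¬Q = ¬F = T
¬Q ↔ R = T ↔ F = F
(¬Q ↔ R) → K = F → F = T
¬U → ((¬Q ↔ R) → K) = T → T = T
(¬U → ((¬Q ↔ R) → K)) → Q = T → F = F
Hence Statement 1 is false.

Statement 2: In symbols: ¬((K ↓ U) ↔ (¬Q ↓ R))

K ↓ U = F ↓ F = T
¬Q = ¬F = T
¬Q ↓ R = T ↓ F = F
(K ↓ U) ↔ (¬Q ↓ R) = T ↔ F = F
¬((K ↓ U) ↔ (¬Q ↓ R)) = ¬F = T
Thus Statement 2 is true.

Statement 3: In symbols: (K ↓ (U ↔ ¬R)) ↔ ((¬Q ∨ R) ∧ ¬R)

¬R = ¬F = T
U ↔ ¬R = F ↔ T = F
K ↓ (U ↔ ¬R) = F ↓ F = T
¬Q = ¬F = T
¬Q ∨ R = T ∨ F = T
¬R = ¬F = T
(¬Q ∨ R) ∧ ¬R = T ∧ T = T
(K ↓ (U ↔ ¬R)) ↔ ((¬Q ∨ R) ∧ ¬R) = T ↔ T = T
Thus Statement 3 is true.

True statements: 2 (Statement 2, Statement 3).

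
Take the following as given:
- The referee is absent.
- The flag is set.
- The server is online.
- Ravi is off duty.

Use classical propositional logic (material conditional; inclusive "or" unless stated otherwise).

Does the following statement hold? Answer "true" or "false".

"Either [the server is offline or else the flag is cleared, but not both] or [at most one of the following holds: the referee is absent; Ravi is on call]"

Let R = "the server is online" (T), V = "the flag is set" (T), W = "the referee is present" (F), D = "Ravi is on call" (F).
This is (~R xor ~V) | (~W nand D).

~R = ~T = F
~V = ~T = F
~R xor ~V = F xor F = F
~W = ~F = T
~W nand D = T nand F = T
(~R xor ~V) | (~W nand D) = F | T = T

True.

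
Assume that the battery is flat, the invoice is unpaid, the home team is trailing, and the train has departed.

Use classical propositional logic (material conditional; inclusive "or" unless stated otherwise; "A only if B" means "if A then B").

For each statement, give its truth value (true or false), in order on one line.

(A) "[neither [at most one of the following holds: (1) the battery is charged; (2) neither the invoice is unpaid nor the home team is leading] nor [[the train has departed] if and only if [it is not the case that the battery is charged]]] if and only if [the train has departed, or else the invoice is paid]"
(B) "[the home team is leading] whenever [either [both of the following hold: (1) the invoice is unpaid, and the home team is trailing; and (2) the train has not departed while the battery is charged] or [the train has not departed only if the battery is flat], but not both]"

(A) false; (B) false

Let U = "the battery is charged" (False), H = "the invoice is paid" (False), D = "the home team is leading" (False), L = "the train has departed" (True).

(A): This is ((U nand (not H nor D)) nor (L iff not U)) iff (L or H).

not H = not False = True
not H nor D = True nor False = False
U nand (not H nor D) = False nand False = True
not U = not False = True
L iff not U = True iff True = True
(U nand (not H nor D)) nor (L iff not U) = True nor True = False
L or H = True or False = True
((U nand (not H nor D)) nor (L iff not U)) iff (L or H) = False iff True = False
Hence (A) is false.

(B): Formalization: (((not H and not D) and (not L and U)) xor (not L -> not U)) -> D

not H = not False = True
not D = not False = True
not H and not D = True and True = True
not L = not True = False
not L and U = False and False = False
(not H and not D) and (not L and U) = True and False = False
not L = not True = False
not U = not False = True
not L -> not U = False -> True = True
((not H and not D) and (not L and U)) xor (not L -> not U) = False xor True = True
(((not H and not D) and (not L and U)) xor (not L -> not U)) -> D = True -> False = False
So (B) is false.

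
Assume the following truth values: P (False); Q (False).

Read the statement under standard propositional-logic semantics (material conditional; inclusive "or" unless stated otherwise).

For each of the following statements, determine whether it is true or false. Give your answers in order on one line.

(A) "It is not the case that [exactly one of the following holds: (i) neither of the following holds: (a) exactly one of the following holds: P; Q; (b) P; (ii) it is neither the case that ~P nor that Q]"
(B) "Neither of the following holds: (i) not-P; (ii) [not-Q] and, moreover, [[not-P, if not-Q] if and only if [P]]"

(A) F, (B) F

(A): Parsed as ¬(((P ⊕ Q) ↓ P) ⊕ (¬P ↓ Q))

P ⊕ Q = F ⊕ F = F
(P ⊕ Q) ↓ P = F ↓ F = T
¬P = ¬F = T
¬P ↓ Q = T ↓ F = F
((P ⊕ Q) ↓ P) ⊕ (¬P ↓ Q) = T ⊕ F = T
¬(((P ⊕ Q) ↓ P) ⊕ (¬P ↓ Q)) = ¬T = F
Thus (A) is false.

(B): Formalization: ¬P ↓ (¬Q ∧ ((¬Q → ¬P) ↔ P))

¬P = ¬F = T
¬Q = ¬F = T
¬Q = ¬F = T
¬P = ¬F = T
¬Q → ¬P = T → T = T
(¬Q → ¬P) ↔ P = T ↔ F = F
¬Q ∧ ((¬Q → ¬P) ↔ P) = T ∧ F = F
¬P ↓ (¬Q ∧ ((¬Q → ¬P) ↔ P)) = T ↓ F = F
So (B) is false.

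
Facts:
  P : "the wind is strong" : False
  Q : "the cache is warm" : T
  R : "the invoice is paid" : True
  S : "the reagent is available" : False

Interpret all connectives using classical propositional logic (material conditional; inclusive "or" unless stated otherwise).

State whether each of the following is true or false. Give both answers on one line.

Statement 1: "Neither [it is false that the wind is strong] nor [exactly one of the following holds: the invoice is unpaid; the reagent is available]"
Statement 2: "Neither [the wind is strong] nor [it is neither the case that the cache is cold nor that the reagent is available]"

Statement 1: Formalization: ¬P ↓ (¬R ⊕ S)

¬P = ¬F = T
¬R = ¬T = F
¬R ⊕ S = F ⊕ F = F
¬P ↓ (¬R ⊕ S) = T ↓ F = F
Hence Statement 1 is false.

Statement 2: Parsed as P ↓ (¬Q ↓ S)

¬Q = ¬T = F
¬Q ↓ S = F ↓ F = T
P ↓ (¬Q ↓ S) = F ↓ T = F
Hence Statement 2 is false.

Statement 1 False; Statement 2 False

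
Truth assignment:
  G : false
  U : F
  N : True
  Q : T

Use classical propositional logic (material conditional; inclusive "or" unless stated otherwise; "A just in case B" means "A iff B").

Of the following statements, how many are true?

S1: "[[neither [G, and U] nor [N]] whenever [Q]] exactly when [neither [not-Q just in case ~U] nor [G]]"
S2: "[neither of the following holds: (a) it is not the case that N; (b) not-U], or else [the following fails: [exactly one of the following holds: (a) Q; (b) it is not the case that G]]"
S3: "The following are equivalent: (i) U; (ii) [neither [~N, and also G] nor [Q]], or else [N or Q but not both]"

S1: In symbols: (Q -> ((G & U) nor N)) <-> ((~Q <-> ~U) nor G)

G & U = F & F = F
(G & U) nor N = F nor T = F
Q -> ((G & U) nor N) = T -> F = F
~Q = ~T = F
~U = ~F = T
~Q <-> ~U = F <-> T = F
(~Q <-> ~U) nor G = F nor F = T
(Q -> ((G & U) nor N)) <-> ((~Q <-> ~U) nor G) = F <-> T = F
Hence S1 is false.

S2: Formalization: (~N nor ~U) | ~(Q xor ~G)

~N = ~T = F
~U = ~F = T
~N nor ~U = F nor T = F
~G = ~F = T
Q xor ~G = T xor T = F
~(Q xor ~G) = ~F = T
(~N nor ~U) | ~(Q xor ~G) = F | T = T
Hence S2 is true.

S3: Parsed as U <-> (((~N & G) nor Q) | (N xor Q))

~N = ~T = F
~N & G = F & F = F
(~N & G) nor Q = F nor T = F
N xor Q = T xor T = F
((~N & G) nor Q) | (N xor Q) = F | F = F
U <-> (((~N & G) nor Q) | (N xor Q)) = F <-> F = T
Thus S3 is true.

2 of the 3 statements are true.

2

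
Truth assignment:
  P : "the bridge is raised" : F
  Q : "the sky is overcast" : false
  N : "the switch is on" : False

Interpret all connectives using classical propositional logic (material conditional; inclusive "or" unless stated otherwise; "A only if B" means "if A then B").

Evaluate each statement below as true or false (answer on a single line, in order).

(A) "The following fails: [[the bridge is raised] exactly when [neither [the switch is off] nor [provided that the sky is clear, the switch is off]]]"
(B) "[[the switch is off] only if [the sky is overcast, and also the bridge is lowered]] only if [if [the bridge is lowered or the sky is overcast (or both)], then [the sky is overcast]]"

(A) False, (B) True

(A): Formalization: ¬(P ↔ (¬N ↓ (¬Q → ¬N)))

¬N = ¬F = T
¬Q = ¬F = T
¬N = ¬F = T
¬Q → ¬N = T → T = T
¬N ↓ (¬Q → ¬N) = T ↓ T = F
P ↔ (¬N ↓ (¬Q → ¬N)) = F ↔ F = T
¬(P ↔ (¬N ↓ (¬Q → ¬N))) = ¬T = F
Thus (A) is false.

(B): Parsed as (¬N → (Q ∧ ¬P)) → ((¬P ∨ Q) → Q)

¬N = ¬F = T
¬P = ¬F = T
Q ∧ ¬P = F ∧ T = F
¬N → (Q ∧ ¬P) = T → F = F
¬P = ¬F = T
¬P ∨ Q = T ∨ F = T
(¬P ∨ Q) → Q = T → F = F
(¬N → (Q ∧ ¬P)) → ((¬P ∨ Q) → Q) = F → F = T
Hence (B) is true.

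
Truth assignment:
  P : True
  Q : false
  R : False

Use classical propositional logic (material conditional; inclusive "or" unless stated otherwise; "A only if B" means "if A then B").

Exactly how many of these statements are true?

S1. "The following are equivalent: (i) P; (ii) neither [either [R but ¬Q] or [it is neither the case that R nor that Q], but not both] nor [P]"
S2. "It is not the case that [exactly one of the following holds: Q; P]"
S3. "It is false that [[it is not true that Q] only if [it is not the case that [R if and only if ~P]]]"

S1: Parsed as P iff (((R and not Q) xor (R nor Q)) nor P)

not Q = not False = True
R and not Q = False and True = False
R nor Q = False nor False = True
(R and not Q) xor (R nor Q) = False xor True = True
((R and not Q) xor (R nor Q)) nor P = True nor True = False
P iff (((R and not Q) xor (R nor Q)) nor P) = True iff False = False
So S1 is false.

S2: Parsed as not (Q xor P)

Q xor P = False xor True = True
not (Q xor P) = not True = False
Hence S2 is false.

S3: Formalization: not (not Q -> not (R iff not P))

not Q = not False = True
not P = not True = False
R iff not P = False iff False = True
not (R iff not P) = not True = False
not Q -> not (R iff not P) = True -> False = False
not (not Q -> not (R iff not P)) = not False = True
Hence S3 is true.

True statements: 1 (S3).

1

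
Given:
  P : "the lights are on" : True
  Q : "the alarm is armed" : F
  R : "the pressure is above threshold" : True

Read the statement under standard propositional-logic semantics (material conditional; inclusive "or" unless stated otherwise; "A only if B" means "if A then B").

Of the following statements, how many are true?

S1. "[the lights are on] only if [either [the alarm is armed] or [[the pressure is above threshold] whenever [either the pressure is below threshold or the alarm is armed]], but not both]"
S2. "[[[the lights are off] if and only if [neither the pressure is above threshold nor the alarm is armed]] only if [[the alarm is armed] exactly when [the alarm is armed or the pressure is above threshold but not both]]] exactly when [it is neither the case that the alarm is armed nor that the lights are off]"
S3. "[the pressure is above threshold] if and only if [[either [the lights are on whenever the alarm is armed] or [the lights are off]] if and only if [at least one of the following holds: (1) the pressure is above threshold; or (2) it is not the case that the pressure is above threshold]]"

2

S1: In symbols: P -> (Q xor ((not R or Q) -> R))

not R = not True = False
not R or Q = False or False = False
(not R or Q) -> R = False -> True = True
Q xor ((not R or Q) -> R) = False xor True = True
P -> (Q xor ((not R or Q) -> R)) = True -> True = True
Thus S1 is true.

S2: This is ((not P iff (R nor Q)) -> (Q iff (Q xor R))) iff (Q nor not P).

not P = not True = False
R nor Q = True nor False = False
not P iff (R nor Q) = False iff False = True
Q xor R = False xor True = True
Q iff (Q xor R) = False iff True = False
(not P iff (R nor Q)) -> (Q iff (Q xor R)) = True -> False = False
not P = not True = False
Q nor not P = False nor False = True
((not P iff (R nor Q)) -> (Q iff (Q xor R))) iff (Q nor not P) = False iff True = False
Hence S2 is false.

S3: In symbols: R iff (((Q -> P) or not P) iff (R or not R))

Q -> P = False -> True = True
not P = not True = False
(Q -> P) or not P = True or False = True
not R = not True = False
R or not R = True or False = True
((Q -> P) or not P) iff (R or not R) = True iff True = True
R iff (((Q -> P) or not P) iff (R or not R)) = True iff True = True
So S3 is true.

True statements: 2 (S1, S3).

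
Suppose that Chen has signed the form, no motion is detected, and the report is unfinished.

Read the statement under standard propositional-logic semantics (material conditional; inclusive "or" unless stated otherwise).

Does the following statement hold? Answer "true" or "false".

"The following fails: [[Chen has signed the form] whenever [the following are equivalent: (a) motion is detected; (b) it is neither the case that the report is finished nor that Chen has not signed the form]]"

Let Q = "motion is detected" (False), R = "the report is finished" (False), P = "Chen has signed the form" (True).
In symbols: not ((Q iff (R nor not P)) -> P)

not P = not True = False
R nor not P = False nor False = True
Q iff (R nor not P) = False iff True = False
(Q iff (R nor not P)) -> P = False -> True = True
not ((Q iff (R nor not P)) -> P) = not True = False

False.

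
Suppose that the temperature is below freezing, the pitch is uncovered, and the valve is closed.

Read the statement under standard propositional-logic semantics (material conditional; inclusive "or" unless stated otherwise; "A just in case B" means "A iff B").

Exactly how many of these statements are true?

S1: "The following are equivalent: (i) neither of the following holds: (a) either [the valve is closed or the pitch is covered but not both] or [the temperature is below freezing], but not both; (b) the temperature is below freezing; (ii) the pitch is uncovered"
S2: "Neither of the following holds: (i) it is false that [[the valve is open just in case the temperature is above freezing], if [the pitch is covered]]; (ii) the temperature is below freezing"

0

Let R = "the valve is open" (F), Q = "the pitch is covered" (F), P = "the temperature is below freezing" (T).

S1: Parsed as (((¬R ⊕ Q) ⊕ P) ↓ P) ↔ ¬Q

¬R = ¬F = T
¬R ⊕ Q = T ⊕ F = T
(¬R ⊕ Q) ⊕ P = T ⊕ T = F
((¬R ⊕ Q) ⊕ P) ↓ P = F ↓ T = F
¬Q = ¬F = T
(((¬R ⊕ Q) ⊕ P) ↓ P) ↔ ¬Q = F ↔ T = F
Hence S1 is false.

S2: Parsed as ¬(Q → (R ↔ ¬P)) ↓ P

¬P = ¬T = F
R ↔ ¬P = F ↔ F = T
Q → (R ↔ ¬P) = F → T = T
¬(Q → (R ↔ ¬P)) = ¬T = F
¬(Q → (R ↔ ¬P)) ↓ P = F ↓ T = F
So S2 is false.

Count: 0.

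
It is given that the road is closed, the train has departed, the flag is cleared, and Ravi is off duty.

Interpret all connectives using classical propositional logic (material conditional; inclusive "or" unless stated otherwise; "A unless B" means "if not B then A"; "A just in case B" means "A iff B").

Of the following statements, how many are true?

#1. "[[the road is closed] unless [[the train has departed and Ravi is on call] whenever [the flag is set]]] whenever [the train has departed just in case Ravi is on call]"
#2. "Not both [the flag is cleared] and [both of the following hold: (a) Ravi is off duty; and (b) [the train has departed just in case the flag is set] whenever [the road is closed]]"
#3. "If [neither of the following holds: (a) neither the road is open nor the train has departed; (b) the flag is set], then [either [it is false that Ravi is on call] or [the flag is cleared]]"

3

Let Q = "the train has departed" (True), S = "Ravi is on call" (False), P = "the road is closed" (True), R = "the flag is set" (False).

#1: This is (Q iff S) -> (P or (R -> (Q and S))).

Q iff S = True iff False = False
Q and S = True and False = False
R -> (Q and S) = False -> False = True
P or (R -> (Q and S)) = True or True = True
(Q iff S) -> (P or (R -> (Q and S))) = False -> True = True
Thus #1 is true.

#2: Parsed as not R nand (not S and (P -> (Q iff R)))

not R = not False = True
not S = not False = True
Q iff R = True iff False = False
P -> (Q iff R) = True -> False = False
not S and (P -> (Q iff R)) = True and False = False
not R nand (not S and (P -> (Q iff R))) = True nand False = True
Thus #2 is true.

#3: In symbols: ((not P nor Q) nor R) -> (not S or not R)

not P = not True = False
not P nor Q = False nor True = False
(not P nor Q) nor R = False nor False = True
not S = not False = True
not R = not False = True
not S or not R = True or True = True
((not P nor Q) nor R) -> (not S or not R) = True -> True = True
Thus #3 is true.

3 of the 3 statements are true (#1, #2, #3).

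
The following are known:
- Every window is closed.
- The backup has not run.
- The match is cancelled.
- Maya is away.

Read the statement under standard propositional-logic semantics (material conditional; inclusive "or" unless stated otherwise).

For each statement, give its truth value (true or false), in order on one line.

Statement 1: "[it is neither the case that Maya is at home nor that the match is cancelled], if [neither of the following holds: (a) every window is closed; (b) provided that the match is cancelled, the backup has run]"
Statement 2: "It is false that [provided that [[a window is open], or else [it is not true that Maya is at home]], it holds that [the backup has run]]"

Let G = "a window is open" (F), U = "the match is cancelled" (T), V = "the backup has run" (F), S = "Maya is at home" (F).

Statement 1: Formalization: (~G nor (U -> V)) -> (S nor U)

~G = ~F = T
U -> V = T -> F = F
~G nor (U -> V) = T nor F = F
S nor U = F nor T = F
(~G nor (U -> V)) -> (S nor U) = F -> F = T
So Statement 1 is true.

Statement 2: In symbols: ~((G | ~S) -> V)

~S = ~F = T
G | ~S = F | T = T
(G | ~S) -> V = T -> F = F
~((G | ~S) -> V) = ~F = T
Hence Statement 2 is true.

Statement 1 True, Statement 2 True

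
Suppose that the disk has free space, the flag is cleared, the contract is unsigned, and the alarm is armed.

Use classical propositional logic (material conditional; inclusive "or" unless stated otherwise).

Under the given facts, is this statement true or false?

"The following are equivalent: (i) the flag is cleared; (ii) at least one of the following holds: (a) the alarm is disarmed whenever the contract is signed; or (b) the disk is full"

true

Let Q = "the flag is set" (False), R = "the contract is signed" (False), S = "the alarm is armed" (True), P = "the disk is full" (False).
Parsed as not Q iff ((R -> not S) or P)

not Q = not False = True
not S = not True = False
R -> not S = False -> False = True
(R -> not S) or P = True or False = True
not Q iff ((R -> not S) or P) = True iff True = True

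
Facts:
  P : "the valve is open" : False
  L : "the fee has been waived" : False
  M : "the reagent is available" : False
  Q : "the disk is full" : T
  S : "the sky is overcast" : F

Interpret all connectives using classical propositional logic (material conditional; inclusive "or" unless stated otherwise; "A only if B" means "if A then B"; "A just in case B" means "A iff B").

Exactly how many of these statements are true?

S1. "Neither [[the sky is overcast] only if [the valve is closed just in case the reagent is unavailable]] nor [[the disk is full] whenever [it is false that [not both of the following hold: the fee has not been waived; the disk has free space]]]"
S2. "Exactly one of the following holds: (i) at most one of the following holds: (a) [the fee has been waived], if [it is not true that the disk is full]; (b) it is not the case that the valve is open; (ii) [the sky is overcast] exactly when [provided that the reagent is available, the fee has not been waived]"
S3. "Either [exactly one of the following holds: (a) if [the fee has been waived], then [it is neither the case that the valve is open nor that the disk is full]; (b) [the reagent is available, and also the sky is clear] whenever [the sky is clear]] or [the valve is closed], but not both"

S1: Formalization: (S -> (~P <-> ~M)) nor (~(~L nand ~Q) -> Q)

~P = ~F = T
~M = ~F = T
~P <-> ~M = T <-> T = T
S -> (~P <-> ~M) = F -> T = T
~L = ~F = T
~Q = ~T = F
~L nand ~Q = T nand F = T
~(~L nand ~Q) = ~T = F
~(~L nand ~Q) -> Q = F -> T = T
(S -> (~P <-> ~M)) nor (~(~L nand ~Q) -> Q) = T nor T = F
So S1 is false.

S2: This is ((~Q -> L) nand ~P) xor (S <-> (M -> ~L)).

~Q = ~T = F
~Q -> L = F -> F = T
~P = ~F = T
(~Q -> L) nand ~P = T nand T = F
~L = ~F = T
M -> ~L = F -> T = T
S <-> (M -> ~L) = F <-> T = F
((~Q -> L) nand ~P) xor (S <-> (M -> ~L)) = F xor F = F
Hence S2 is false.

S3: This is ((L -> (P nor Q)) xor (~S -> (M & ~S))) xor ~P.

P nor Q = F nor T = F
L -> (P nor Q) = F -> F = T
~S = ~F = T
~S = ~F = T
M & ~S = F & T = F
~S -> (M & ~S) = T -> F = F
(L -> (P nor Q)) xor (~S -> (M & ~S)) = T xor F = T
~P = ~F = T
((L -> (P nor Q)) xor (~S -> (M & ~S))) xor ~P = T xor T = F
So S3 is false.

0 of the 3 statements are true (none).

0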